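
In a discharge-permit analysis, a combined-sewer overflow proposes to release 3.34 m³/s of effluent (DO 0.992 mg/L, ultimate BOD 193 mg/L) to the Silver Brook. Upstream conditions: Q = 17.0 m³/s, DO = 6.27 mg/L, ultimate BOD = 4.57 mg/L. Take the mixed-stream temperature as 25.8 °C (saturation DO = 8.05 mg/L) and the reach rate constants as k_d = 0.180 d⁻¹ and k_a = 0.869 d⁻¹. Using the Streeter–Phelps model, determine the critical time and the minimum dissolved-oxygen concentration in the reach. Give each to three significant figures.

Mixed DO = (17.0×6.27 + 3.34×0.992)/(17.0+3.34) = 109.9/20.34 = 5.403 mg/L.
Mixed L₀ = (17.0×4.57 + 3.34×193)/(20.34) = 722.3/20.34 = 35.51 mg/L.
Initial deficit D₀ = C_s − DO₀ = 8.05 − 5.403 = 2.647 mg/L.
t_c = (1/0.6890) ln[(0.869/0.180)(1 − 2.647×0.6890/(0.180×35.51))] = 1.451 × ln(3.450) = 1.798 d.
D_c = (0.180/0.869) × 35.51 × e^(−0.180×1.798) = 0.2071 × 35.51 × 0.7236 = 5.322 mg/L.
Minimum DO = 8.05 − 5.322 = 2.728 mg/L.

t_c ≈ 1.80 d; minimum DO ≈ 2.73 mg/L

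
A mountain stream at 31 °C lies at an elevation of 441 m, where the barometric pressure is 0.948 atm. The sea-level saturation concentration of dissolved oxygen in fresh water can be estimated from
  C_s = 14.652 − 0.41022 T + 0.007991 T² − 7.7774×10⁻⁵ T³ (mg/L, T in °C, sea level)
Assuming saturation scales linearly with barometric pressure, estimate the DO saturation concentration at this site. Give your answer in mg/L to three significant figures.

At sea level: C_s = 14.652 − 0.41022×31 + 0.007991×31² − 7.7774×10⁻⁵×31³ = 7.298 mg/L.
Pressure correction: C_s' = 7.298 × 0.948 = 6.918 mg/L.

C_s ≈ 6.92 mg/L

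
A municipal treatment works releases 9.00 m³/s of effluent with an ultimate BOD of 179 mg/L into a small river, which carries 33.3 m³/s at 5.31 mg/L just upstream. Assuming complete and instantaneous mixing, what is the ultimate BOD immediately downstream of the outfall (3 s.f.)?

Flow-weighted mixing: C = (Q_r C_r + Q_w C_w)/(Q_r + Q_w)
= (33.3×5.31 + 9.00×179)/(33.3 + 9.00) = 1788/42.30 = 42.27 mg/L.

42.3 mg/L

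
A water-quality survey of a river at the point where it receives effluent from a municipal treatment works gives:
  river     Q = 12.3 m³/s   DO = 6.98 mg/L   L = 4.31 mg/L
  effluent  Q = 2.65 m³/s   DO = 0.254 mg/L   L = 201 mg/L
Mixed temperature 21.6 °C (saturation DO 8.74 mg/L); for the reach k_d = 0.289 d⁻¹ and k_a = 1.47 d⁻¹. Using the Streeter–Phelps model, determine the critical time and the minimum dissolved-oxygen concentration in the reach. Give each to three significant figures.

Mixed DO = (12.3×6.98 + 2.65×0.254)/(12.3+2.65) = 86.53/14.95 = 5.788 mg/L.
Mixed L₀ = (12.3×4.31 + 2.65×201)/(14.95) = 585.7/14.95 = 39.17 mg/L.
Initial deficit D₀ = C_s − DO₀ = 8.74 − 5.788 = 2.952 mg/L.
t_c = (1/1.181) ln[(1.47/0.289)(1 − 2.952×1.181/(0.289×39.17))] = 0.8467 × ln(3.520) = 1.066 d.
D_c = (0.289/1.47) × 39.17 × e^(−0.289×1.066) = 0.1966 × 39.17 × 0.7349 = 5.660 mg/L.
Minimum DO = 8.74 − 5.660 = 3.080 mg/L.

t_c ≈ 1.07 d; minimum DO ≈ 3.08 mg/L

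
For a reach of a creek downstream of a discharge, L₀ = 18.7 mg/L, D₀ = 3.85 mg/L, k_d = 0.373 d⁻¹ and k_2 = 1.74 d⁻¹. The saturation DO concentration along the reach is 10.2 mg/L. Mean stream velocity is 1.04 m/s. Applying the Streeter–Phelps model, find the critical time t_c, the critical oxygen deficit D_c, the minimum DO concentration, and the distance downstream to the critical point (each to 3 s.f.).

At the critical point dD/dt = 0, so k_d L₀ e^(−k_d t) = k_2 D. Substituting D(t) from the Streeter–Phelps equation and solving for t gives
t_c = ln[(k_2/k_d)(1 − D₀(k_2−k_d)/(k_d L₀))] / (k_2−k_d).
Here k_2−k_d = 1.367 d⁻¹ and 1 − D₀(k_2−k_d)/(k_d L₀) = 1 − 3.85×1.367/(0.373×18.7) = 0.2455, so
t_c = ln(4.665 × 0.2455) / 1.367 = 0.1355 / 1.367 = 0.09910 d.
L(t_c) = L₀ e^(−k_d t_c) = 18.7 × 0.9637 = 18.02 mg/L, and at the critical point k_2 D_c = k_d L, so D_c = (0.373/1.74) × 18.02 = 3.863 mg/L.
Minimum DO = C_s − D_c = 10.2 − 3.863 = 6.337 mg/L.
x_c = v t_c = 1.04 m/s × 0.09910 d × 86400 s/d = 8904 m ≈ 8.90 km.

t_c ≈ 0.0991 d; D_c ≈ 3.86 mg/L; min DO ≈ 6.34 mg/L; x_c ≈ 8.90 km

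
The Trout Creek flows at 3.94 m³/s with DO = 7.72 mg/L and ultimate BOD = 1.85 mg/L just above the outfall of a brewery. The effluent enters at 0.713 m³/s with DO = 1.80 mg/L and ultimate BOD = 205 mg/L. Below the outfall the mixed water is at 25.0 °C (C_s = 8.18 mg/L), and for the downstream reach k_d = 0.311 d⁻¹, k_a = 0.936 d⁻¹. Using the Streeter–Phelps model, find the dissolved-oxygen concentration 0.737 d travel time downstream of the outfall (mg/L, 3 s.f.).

DO ≈ 2.68 mg/L

Mixed DO = (3.94×7.72 + 0.713×1.80)/(3.94+0.713) = 31.70/4.653 = 6.813 mg/L.
Mixed L₀ = (3.94×1.85 + 0.713×205)/(4.653) = 153.5/4.653 = 32.98 mg/L.
Initial deficit D₀ = C_s − DO₀ = 8.18 − 6.813 = 1.367 mg/L.
D(0.737) = [0.311×32.98/(0.936−0.311)](e^(−0.311×0.737) − e^(−0.936×0.737)) + 1.367 e^(−0.936×0.737)
= 16.41 × (0.7952 − 0.5017) + 1.367 × 0.5017 = 5.502 mg/L.
DO = 8.18 − 5.502 = 2.678 mg/L.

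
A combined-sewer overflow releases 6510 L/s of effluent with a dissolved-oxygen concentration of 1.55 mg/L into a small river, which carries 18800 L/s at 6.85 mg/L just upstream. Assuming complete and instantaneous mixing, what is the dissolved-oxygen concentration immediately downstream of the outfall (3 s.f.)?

Flow-weighted mixing: C = (Q_r C_r + Q_w C_w)/(Q_r + Q_w)
= (18800×6.85 + 6510×1.55)/(18800 + 6510) = 138900/25310 = 5.487 mg/L.

5.49 mg/L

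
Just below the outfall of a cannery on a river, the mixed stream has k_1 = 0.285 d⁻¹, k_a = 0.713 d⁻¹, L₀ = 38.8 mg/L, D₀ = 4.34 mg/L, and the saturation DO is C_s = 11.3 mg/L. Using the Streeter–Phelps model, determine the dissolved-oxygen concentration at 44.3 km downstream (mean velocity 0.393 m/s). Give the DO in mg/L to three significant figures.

Travel time t = x/v = 44.3 km / (0.393 m/s) = 44300 m / 0.393 m/s = 112700 s = 1.305 d.
k_1 L₀/(k_a−k_1) = 0.285×38.8/(0.713−0.285) = 11.06/0.4280 = 25.84 mg/L.
e^(−k_1 t) = e^(−0.285×1.305) = 0.6895; e^(−k_a t) = e^(−0.713×1.305) = 0.3945.
D = 25.84 × (0.6895 − 0.3945) + 4.34 × 0.3945 = 7.622 + 1.712 = 9.334 mg/L.
DO = C_s − D = 11.3 − 9.334 = 1.966 mg/L.

DO ≈ 1.97 mg/L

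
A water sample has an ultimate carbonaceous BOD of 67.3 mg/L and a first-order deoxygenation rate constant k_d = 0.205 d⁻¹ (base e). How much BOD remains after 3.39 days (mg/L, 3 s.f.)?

L_t = L₀ e^(−k_d t) = 67.3 × e^(−0.205×3.39) = 67.3 × 0.4991 = 33.59 mg/L.

L ≈ 33.6 mg/L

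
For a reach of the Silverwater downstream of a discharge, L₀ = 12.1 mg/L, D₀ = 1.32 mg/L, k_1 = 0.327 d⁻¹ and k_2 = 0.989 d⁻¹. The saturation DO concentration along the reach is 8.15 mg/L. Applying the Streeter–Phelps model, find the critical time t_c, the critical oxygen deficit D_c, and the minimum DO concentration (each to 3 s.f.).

t_c ≈ 1.29 d; D_c ≈ 2.62 mg/L; min DO ≈ 5.53 mg/L

t_c = [1/(k_2−k_1)] ln[(k_2/k_1)(1 − D₀(k_2−k_1)/(k_1 L₀))]
= [1/(0.989−0.327)] ln[(0.989/0.327)(1 − 1.32×0.6620/(0.327×12.1))]
= (1/0.6620) ln[3.024 × 0.7791] = 1.511 × ln(2.357) = 1.511 × 0.8572 = 1.295 d.
L(t_c) = L₀ e^(−k_1 t_c) = 12.1 × 0.6548 = 7.923 mg/L, and at the critical point k_2 D_c = k_1 L, so D_c = (0.327/0.989) × 7.923 = 2.620 mg/L.
Minimum DO = C_s − D_c = 8.15 − 2.620 = 5.530 mg/L.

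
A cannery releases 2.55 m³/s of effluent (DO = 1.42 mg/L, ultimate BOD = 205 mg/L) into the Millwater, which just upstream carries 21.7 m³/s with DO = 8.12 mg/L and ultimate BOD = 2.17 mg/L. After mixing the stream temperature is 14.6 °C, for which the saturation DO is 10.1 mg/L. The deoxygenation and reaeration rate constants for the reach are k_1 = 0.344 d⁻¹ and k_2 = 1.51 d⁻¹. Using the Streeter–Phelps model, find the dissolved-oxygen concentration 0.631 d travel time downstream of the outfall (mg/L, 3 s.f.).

DO ≈ 6.16 mg/L

Mixed DO = (21.7×8.12 + 2.55×1.42)/(21.7+2.55) = 179.8/24.25 = 7.415 mg/L.
Mixed L₀ = (21.7×2.17 + 2.55×205)/(24.25) = 569.8/24.25 = 23.50 mg/L.
Initial deficit D₀ = C_s − DO₀ = 10.1 − 7.415 = 2.685 mg/L.
D(0.631) = [0.344×23.50/(1.51−0.344)](e^(−0.344×0.631) − e^(−1.51×0.631)) + 2.685 e^(−1.51×0.631)
= 6.933 × (0.8049 − 0.3857) + 2.685 × 0.3857 = 3.942 mg/L.
DO = 10.1 − 3.942 = 6.158 mg/L.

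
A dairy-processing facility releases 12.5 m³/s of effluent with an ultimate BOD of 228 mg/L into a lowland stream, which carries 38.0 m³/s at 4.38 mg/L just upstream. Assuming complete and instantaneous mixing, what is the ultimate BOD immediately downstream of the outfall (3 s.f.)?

59.7 mg/L

Flow-weighted mixing: C = (Q_r C_r + Q_w C_w)/(Q_r + Q_w)
= (38.0×4.38 + 12.5×228)/(38.0 + 12.5) = 3016/50.50 = 59.73 mg/L.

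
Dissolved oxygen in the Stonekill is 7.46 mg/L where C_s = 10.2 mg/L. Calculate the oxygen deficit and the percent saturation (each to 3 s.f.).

D ≈ 2.74 mg/L; 73.1 % saturation

D = C_s − C = 10.2 − 7.46 = 2.74 mg/L.
% saturation = 7.46/10.2 × 100 = 73.1 %.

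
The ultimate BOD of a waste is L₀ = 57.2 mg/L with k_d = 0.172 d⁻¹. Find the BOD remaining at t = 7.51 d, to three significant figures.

L ≈ 15.7 mg/L

L_t = L₀ e^(−k_d t) = 57.2 × e^(−0.172×7.51) = 57.2 × 0.2748 = 15.72 mg/L.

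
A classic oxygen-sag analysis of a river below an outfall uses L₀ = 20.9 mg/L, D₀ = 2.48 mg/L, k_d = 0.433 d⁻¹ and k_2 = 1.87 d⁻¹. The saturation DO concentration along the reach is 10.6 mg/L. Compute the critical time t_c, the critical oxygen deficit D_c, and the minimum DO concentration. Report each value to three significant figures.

t_c ≈ 0.670 d; D_c ≈ 3.62 mg/L; min DO ≈ 6.98 mg/L

With k_2/k_d = 4.319 and 1 − D₀(k_2−k_d)/(k_d L₀) = 0.6062,
t_c = ln(4.319 × 0.6062) / (1.87 − 0.433) = ln(2.618) / 1.437 = 0.9624/1.437 = 0.6697 d.
L(t_c) = L₀ e^(−k_d t_c) = 20.9 × 0.7483 = 15.64 mg/L, and at the critical point k_2 D_c = k_d L, so D_c = (0.433/1.87) × 15.64 = 3.621 mg/L.
Minimum DO = C_s − D_c = 10.6 − 3.621 = 6.979 mg/L.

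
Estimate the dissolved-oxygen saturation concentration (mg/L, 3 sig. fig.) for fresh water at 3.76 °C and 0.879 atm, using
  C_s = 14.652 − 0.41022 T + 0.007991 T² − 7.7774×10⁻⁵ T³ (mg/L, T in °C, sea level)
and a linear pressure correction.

At sea level: C_s = 14.652 − 0.41022×3.76 + 0.007991×3.76² − 7.7774×10⁻⁵×3.76³ = 13.22 mg/L.
Pressure correction: C_s' = 13.22 × 0.879 = 11.62 mg/L.

C_s ≈ 11.6 mg/L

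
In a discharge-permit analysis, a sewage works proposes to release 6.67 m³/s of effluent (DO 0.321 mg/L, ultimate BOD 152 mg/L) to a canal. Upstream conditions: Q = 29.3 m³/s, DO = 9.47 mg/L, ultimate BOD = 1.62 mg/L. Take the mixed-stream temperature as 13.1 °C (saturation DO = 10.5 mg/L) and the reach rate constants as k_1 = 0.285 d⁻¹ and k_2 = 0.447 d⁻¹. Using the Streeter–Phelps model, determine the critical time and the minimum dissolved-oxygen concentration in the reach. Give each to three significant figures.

t_c ≈ 2.45 d; minimum DO ≈ 1.13 mg/L

Mixed DO = (29.3×9.47 + 6.67×0.321)/(29.3+6.67) = 279.6/35.97 = 7.773 mg/L.
Mixed L₀ = (29.3×1.62 + 6.67×152)/(35.97) = 1061/35.97 = 29.51 mg/L.
Initial deficit D₀ = C_s − DO₀ = 10.5 − 7.773 = 2.727 mg/L.
t_c = (1/0.1620) ln[(0.447/0.285)(1 − 2.727×0.1620/(0.285×29.51))] = 6.173 × ln(1.486) = 2.445 d.
D_c = (0.285/0.447) × 29.51 × e^(−0.285×2.445) = 0.6376 × 29.51 × 0.4981 = 9.371 mg/L.
Minimum DO = 10.5 − 9.371 = 1.129 mg/L.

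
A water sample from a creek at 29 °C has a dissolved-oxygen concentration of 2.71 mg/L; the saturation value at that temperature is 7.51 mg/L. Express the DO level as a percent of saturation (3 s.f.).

% saturation = C/C_s × 100 = 2.71/7.51 × 100 = 36.1 %.

36.1 % saturation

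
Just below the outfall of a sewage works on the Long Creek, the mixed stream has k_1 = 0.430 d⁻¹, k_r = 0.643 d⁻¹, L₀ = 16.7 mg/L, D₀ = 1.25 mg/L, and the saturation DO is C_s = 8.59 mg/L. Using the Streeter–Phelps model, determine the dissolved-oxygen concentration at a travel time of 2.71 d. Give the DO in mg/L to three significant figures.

k_1 L₀/(k_r−k_1) = 0.430×16.7/(0.643−0.430) = 7.181/0.2130 = 33.71 mg/L.
e^(−k_1 t) = e^(−0.430×2.710) = 0.3118; e^(−k_r t) = e^(−0.643×2.710) = 0.1751.
D = 33.71 × (0.3118 − 0.1751) + 1.25 × 0.1751 = 4.610 + 0.2188 = 4.829 mg/L.
DO = C_s − D = 8.59 − 4.829 = 3.761 mg/L.

DO ≈ 3.76 mg/L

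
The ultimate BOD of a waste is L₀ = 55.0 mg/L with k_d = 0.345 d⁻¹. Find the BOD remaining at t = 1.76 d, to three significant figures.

L_t = L₀ e^(−k_d t) = 55.0 × e^(−0.345×1.76) = 55.0 × 0.5449 = 29.97 mg/L.

L ≈ 30.0 mg/L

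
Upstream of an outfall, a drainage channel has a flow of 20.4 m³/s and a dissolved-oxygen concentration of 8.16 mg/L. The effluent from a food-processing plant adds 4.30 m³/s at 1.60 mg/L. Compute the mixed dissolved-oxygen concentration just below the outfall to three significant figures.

Flow-weighted mixing: C = (Q_r C_r + Q_w C_w)/(Q_r + Q_w)
= (20.4×8.16 + 4.30×1.60)/(20.4 + 4.30) = 173.3/24.70 = 7.018 mg/L.

7.02 mg/L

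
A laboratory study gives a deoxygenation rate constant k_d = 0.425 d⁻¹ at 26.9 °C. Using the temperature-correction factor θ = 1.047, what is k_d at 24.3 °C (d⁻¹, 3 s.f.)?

k_d ≈ 0.377 d⁻¹

k_d(T₂) = k_d(T₁) · θ^(T₂−T₁) = 0.425 × 1.047^(24.3−26.9)
= 0.425 × 1.047^-2.60 = 0.425 × 0.8874 = 0.3772 d⁻¹.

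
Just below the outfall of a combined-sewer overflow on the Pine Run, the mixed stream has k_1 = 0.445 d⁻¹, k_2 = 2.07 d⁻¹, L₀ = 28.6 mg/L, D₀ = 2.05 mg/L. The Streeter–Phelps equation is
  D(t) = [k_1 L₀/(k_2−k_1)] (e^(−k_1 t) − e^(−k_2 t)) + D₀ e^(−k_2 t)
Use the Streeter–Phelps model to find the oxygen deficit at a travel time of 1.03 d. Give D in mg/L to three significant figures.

k_1 L₀/(k_2−k_1) = 0.445×28.6/(2.07−0.445) = 12.73/1.625 = 7.832 mg/L.
e^(−k_1 t) = e^(−0.445×1.030) = 0.6323; e^(−k_2 t) = e^(−2.07×1.030) = 0.1186.
D = 7.832 × (0.6323 − 0.1186) + 2.05 × 0.1186 = 4.024 + 0.2431 = 4.267 mg/L.

D ≈ 4.27 mg/L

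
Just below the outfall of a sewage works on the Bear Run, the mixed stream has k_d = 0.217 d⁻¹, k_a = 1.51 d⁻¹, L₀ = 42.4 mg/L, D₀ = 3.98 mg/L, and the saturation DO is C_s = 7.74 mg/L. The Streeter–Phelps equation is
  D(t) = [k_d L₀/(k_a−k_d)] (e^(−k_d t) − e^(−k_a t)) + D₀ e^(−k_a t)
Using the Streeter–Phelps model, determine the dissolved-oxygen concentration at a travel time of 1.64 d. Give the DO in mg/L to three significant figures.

DO ≈ 3.02 mg/L

k_d L₀/(k_a−k_d) = 0.217×42.4/(1.51−0.217) = 9.201/1.293 = 7.116 mg/L.
e^(−k_d t) = e^(−0.217×1.640) = 0.7006; e^(−k_a t) = e^(−1.51×1.640) = 0.08405.
D = 7.116 × (0.7006 − 0.08405) + 3.98 × 0.08405 = 4.387 + 0.3345 = 4.722 mg/L.
DO = C_s − D = 7.74 − 4.722 = 3.018 mg/L.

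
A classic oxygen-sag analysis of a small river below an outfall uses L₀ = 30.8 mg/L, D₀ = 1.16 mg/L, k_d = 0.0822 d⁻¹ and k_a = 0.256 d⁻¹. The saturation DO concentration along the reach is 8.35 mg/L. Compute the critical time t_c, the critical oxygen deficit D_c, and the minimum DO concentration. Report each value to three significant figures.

t_c ≈ 6.06 d; D_c ≈ 6.01 mg/L; min DO ≈ 2.34 mg/L

At the critical point dD/dt = 0, so k_d L₀ e^(−k_d t) = k_a D. Substituting D(t) from the Streeter–Phelps equation and solving for t gives
t_c = ln[(k_a/k_d)(1 − D₀(k_a−k_d)/(k_d L₀))] / (k_a−k_d).
Here k_a−k_d = 0.1738 d⁻¹ and 1 − D₀(k_a−k_d)/(k_d L₀) = 1 − 1.16×0.1738/(0.0822×30.8) = 0.9204, so
t_c = ln(3.114 × 0.9204) / 0.1738 = 1.053 / 0.1738 = 6.059 d.
L(t_c) = L₀ e^(−k_d t_c) = 30.8 × 0.6077 = 18.72 mg/L, and at the critical point k_a D_c = k_d L, so D_c = (0.0822/0.256) × 18.72 = 6.010 mg/L.
Minimum DO = C_s − D_c = 8.35 − 6.010 = 2.340 mg/L.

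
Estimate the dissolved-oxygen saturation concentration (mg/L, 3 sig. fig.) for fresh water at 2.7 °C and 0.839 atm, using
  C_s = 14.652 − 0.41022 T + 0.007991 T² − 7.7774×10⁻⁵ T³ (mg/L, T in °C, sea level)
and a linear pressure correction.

At sea level: C_s = 14.652 − 0.41022×2.7 + 0.007991×2.7² − 7.7774×10⁻⁵×2.7³ = 13.60 mg/L.
Pressure correction: C_s' = 13.60 × 0.839 = 11.41 mg/L.

C_s ≈ 11.4 mg/L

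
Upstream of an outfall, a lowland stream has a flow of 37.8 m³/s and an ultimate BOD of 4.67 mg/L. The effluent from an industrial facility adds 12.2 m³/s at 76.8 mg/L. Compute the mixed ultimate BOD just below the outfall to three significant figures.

22.3 mg/L

Flow-weighted mixing: C = (Q_r C_r + Q_w C_w)/(Q_r + Q_w)
= (37.8×4.67 + 12.2×76.8)/(37.8 + 12.2) = 1113/50.00 = 22.27 mg/L.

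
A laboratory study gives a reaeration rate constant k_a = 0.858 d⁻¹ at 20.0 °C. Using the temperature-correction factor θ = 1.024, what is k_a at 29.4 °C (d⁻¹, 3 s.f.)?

k_a ≈ 1.07 d⁻¹

k_a(T₂) = k_a(T₁) · θ^(T₂−T₁) = 0.858 × 1.024^(29.4−20.0)
= 0.858 × 1.024^9.40 = 0.858 × 1.250 = 1.072 d⁻¹.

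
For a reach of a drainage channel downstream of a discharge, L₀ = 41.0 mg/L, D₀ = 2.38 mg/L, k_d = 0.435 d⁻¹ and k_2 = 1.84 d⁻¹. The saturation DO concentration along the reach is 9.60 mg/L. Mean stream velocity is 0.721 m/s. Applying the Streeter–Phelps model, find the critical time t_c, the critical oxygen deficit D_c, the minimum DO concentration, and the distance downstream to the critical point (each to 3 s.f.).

At the critical point dD/dt = 0, so k_d L₀ e^(−k_d t) = k_2 D. Substituting D(t) from the Streeter–Phelps equation and solving for t gives
t_c = ln[(k_2/k_d)(1 − D₀(k_2−k_d)/(k_d L₀))] / (k_2−k_d).
Here k_2−k_d = 1.405 d⁻¹ and 1 − D₀(k_2−k_d)/(k_d L₀) = 1 − 2.38×1.405/(0.435×41.0) = 0.8125, so
t_c = ln(4.230 × 0.8125) / 1.405 = 1.235 / 1.405 = 0.8787 d.
L(t_c) = L₀ e^(−k_d t_c) = 41.0 × 0.6823 = 27.98 mg/L, and at the critical point k_2 D_c = k_d L, so D_c = (0.435/1.84) × 27.98 = 6.614 mg/L.
Minimum DO = C_s − D_c = 9.60 − 6.614 = 2.986 mg/L.
x_c = v t_c = 0.721 m/s × 0.8787 d × 86400 s/d = 54740 m ≈ 54.7 km.

t_c ≈ 0.879 d; D_c ≈ 6.61 mg/L; min DO ≈ 2.99 mg/L; x_c ≈ 54.7 km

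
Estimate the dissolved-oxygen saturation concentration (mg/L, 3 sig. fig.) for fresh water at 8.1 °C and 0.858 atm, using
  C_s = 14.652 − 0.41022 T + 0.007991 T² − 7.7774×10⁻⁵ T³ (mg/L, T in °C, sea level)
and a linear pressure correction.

C_s ≈ 10.1 mg/L

At sea level: C_s = 14.652 − 0.41022×8.1 + 0.007991×8.1² − 7.7774×10⁻⁵×8.1³ = 11.81 mg/L.
Pressure correction: C_s' = 11.81 × 0.858 = 10.13 mg/L.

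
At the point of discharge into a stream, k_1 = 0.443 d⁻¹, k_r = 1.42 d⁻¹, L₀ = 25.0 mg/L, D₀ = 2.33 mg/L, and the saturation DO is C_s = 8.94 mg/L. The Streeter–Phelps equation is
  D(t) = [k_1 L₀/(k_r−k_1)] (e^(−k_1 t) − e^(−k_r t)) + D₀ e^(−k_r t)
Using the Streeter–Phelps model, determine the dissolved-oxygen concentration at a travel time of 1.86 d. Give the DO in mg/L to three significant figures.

DO ≈ 4.61 mg/L

k_1 L₀/(k_r−k_1) = 0.443×25.0/(1.42−0.443) = 11.07/0.9770 = 11.34 mg/L.
e^(−k_1 t) = e^(−0.443×1.860) = 0.4387; e^(−k_r t) = e^(−1.42×1.860) = 0.07128.
D = 11.34 × (0.4387 − 0.07128) + 2.33 × 0.07128 = 4.165 + 0.1661 = 4.331 mg/L.
DO = C_s − D = 8.94 − 4.331 = 4.609 mg/L.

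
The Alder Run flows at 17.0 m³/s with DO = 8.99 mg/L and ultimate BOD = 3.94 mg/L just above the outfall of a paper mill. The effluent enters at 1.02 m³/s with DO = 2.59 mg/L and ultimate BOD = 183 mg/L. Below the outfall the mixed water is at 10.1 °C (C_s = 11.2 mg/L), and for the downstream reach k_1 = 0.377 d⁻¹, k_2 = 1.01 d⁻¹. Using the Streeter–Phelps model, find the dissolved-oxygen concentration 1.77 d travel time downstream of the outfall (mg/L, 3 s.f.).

Mixed DO = (17.0×8.99 + 1.02×2.59)/(17.0+1.02) = 155.5/18.02 = 8.628 mg/L.
Mixed L₀ = (17.0×3.94 + 1.02×183)/(18.02) = 253.6/18.02 = 14.08 mg/L.
Initial deficit D₀ = C_s − DO₀ = 11.2 − 8.628 = 2.572 mg/L.
D(1.77) = [0.377×14.08/(1.01−0.377)](e^(−0.377×1.77) − e^(−1.01×1.77)) + 2.572 e^(−1.01×1.77)
= 8.383 × (0.5131 − 0.1673) + 2.572 × 0.1673 = 3.329 mg/L.
DO = 11.2 − 3.329 = 7.871 mg/L.

DO ≈ 7.87 mg/L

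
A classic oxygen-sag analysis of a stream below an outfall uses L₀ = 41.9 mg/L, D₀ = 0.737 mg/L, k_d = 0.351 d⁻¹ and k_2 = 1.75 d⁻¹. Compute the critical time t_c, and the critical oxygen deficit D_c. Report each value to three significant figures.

t_c ≈ 1.10 d; D_c ≈ 5.72 mg/L

t_c = [1/(k_2−k_d)] ln[(k_2/k_d)(1 − D₀(k_2−k_d)/(k_d L₀))]
= [1/(1.75−0.351)] ln[(1.75/0.351)(1 − 0.737×1.399/(0.351×41.9))]
= (1/1.399) ln[4.986 × 0.9299] = 0.7148 × ln(4.636) = 0.7148 × 1.534 = 1.096 d.
L(t_c) = L₀ e^(−k_d t_c) = 41.9 × 0.6806 = 28.52 mg/L, and at the critical point k_2 D_c = k_d L, so D_c = (0.351/1.75) × 28.52 = 5.719 mg/L.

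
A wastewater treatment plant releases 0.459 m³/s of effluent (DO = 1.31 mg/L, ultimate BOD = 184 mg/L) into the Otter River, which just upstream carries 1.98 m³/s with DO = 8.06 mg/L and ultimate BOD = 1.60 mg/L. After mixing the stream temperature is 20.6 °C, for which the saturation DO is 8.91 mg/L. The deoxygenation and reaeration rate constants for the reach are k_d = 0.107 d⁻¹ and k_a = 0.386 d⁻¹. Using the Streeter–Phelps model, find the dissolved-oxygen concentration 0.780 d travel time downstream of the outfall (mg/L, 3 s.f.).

Mixed DO = (1.98×8.06 + 0.459×1.31)/(1.98+0.459) = 16.56/2.439 = 6.790 mg/L.
Mixed L₀ = (1.98×1.60 + 0.459×184)/(2.439) = 87.62/2.439 = 35.93 mg/L.
Initial deficit D₀ = C_s − DO₀ = 8.91 − 6.790 = 2.120 mg/L.
D(0.780) = [0.107×35.93/(0.386−0.107)](e^(−0.107×0.780) − e^(−0.386×0.780)) + 2.120 e^(−0.386×0.780)
= 13.78 × (0.9199 − 0.7400) + 2.120 × 0.7400 = 4.048 mg/L.
DO = 8.91 − 4.048 = 4.862 mg/L.

DO ≈ 4.86 mg/L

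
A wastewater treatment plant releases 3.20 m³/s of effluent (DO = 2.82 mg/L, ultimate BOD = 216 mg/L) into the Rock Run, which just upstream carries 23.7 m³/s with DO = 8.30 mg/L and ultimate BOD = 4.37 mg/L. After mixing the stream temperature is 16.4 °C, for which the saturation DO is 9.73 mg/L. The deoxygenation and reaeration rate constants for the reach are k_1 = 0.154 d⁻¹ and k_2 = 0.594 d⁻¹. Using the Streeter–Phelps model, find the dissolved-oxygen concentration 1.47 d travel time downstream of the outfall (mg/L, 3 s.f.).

Mixed DO = (23.7×8.30 + 3.20×2.82)/(23.7+3.20) = 205.7/26.90 = 7.648 mg/L.
Mixed L₀ = (23.7×4.37 + 3.20×216)/(26.90) = 794.8/26.90 = 29.55 mg/L.
Initial deficit D₀ = C_s − DO₀ = 9.73 − 7.648 = 2.082 mg/L.
D(1.47) = [0.154×29.55/(0.594−0.154)](e^(−0.154×1.47) − e^(−0.594×1.47)) + 2.082 e^(−0.594×1.47)
= 10.34 × (0.7974 − 0.4176) + 2.082 × 0.4176 = 4.797 mg/L.
DO = 9.73 − 4.797 = 4.933 mg/L.

DO ≈ 4.93 mg/L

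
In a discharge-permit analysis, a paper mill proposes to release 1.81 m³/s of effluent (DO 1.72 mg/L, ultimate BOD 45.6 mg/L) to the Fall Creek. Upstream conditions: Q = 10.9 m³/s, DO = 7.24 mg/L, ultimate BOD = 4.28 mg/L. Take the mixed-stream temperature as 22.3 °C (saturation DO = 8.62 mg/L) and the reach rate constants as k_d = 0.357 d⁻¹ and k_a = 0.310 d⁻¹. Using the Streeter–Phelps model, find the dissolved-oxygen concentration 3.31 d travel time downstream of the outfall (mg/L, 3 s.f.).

DO ≈ 3.86 mg/L

Mixed DO = (10.9×7.24 + 1.81×1.72)/(10.9+1.81) = 82.03/12.71 = 6.454 mg/L.
Mixed L₀ = (10.9×4.28 + 1.81×45.6)/(12.71) = 129.2/12.71 = 10.16 mg/L.
Initial deficit D₀ = C_s − DO₀ = 8.62 − 6.454 = 2.166 mg/L.
D(3.31) = [0.357×10.16/(0.310−0.357)](e^(−0.357×3.31) − e^(−0.310×3.31)) + 2.166 e^(−0.310×3.31)
= -77.21 × (0.3068 − 0.3584) + 2.166 × 0.3584 = 4.763 mg/L.
DO = 8.62 − 4.763 = 3.857 mg/L.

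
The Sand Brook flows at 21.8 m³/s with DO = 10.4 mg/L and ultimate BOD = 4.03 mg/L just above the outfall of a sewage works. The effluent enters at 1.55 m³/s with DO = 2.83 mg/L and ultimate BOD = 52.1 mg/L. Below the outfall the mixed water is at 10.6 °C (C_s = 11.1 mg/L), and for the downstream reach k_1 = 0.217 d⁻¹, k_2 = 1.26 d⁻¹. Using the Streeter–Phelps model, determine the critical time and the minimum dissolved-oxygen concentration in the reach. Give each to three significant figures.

Mixed DO = (21.8×10.4 + 1.55×2.83)/(21.8+1.55) = 231.1/23.35 = 9.897 mg/L.
Mixed L₀ = (21.8×4.03 + 1.55×52.1)/(23.35) = 168.6/23.35 = 7.221 mg/L.
Initial deficit D₀ = C_s − DO₀ = 11.1 − 9.897 = 1.203 mg/L.
t_c = (1/1.043) ln[(1.26/0.217)(1 − 1.203×1.043/(0.217×7.221))] = 0.9588 × ln(1.159) = 0.1414 d.
D_c = (0.217/1.26) × 7.221 × e^(−0.217×0.1414) = 0.1722 × 7.221 × 0.9698 = 1.206 mg/L.
Minimum DO = 11.1 − 1.206 = 9.894 mg/L.

t_c ≈ 0.141 d; minimum DO ≈ 9.89 mg/L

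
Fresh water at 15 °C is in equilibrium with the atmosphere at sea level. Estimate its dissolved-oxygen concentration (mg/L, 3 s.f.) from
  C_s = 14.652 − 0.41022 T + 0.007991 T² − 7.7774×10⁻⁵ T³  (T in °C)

C_s ≈ 10.0 mg/L

C_s = 14.652 − 0.41022×15 + 0.007991×15² − 7.7774×10⁻⁵×15³ = 10.03 mg/L.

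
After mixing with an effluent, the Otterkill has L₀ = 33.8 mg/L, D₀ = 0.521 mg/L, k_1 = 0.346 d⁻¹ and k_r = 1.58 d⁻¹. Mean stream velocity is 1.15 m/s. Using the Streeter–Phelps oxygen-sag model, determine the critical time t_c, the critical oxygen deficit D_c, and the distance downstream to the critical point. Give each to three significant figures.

t_c = [1/(k_r−k_1)] ln[(k_r/k_1)(1 − D₀(k_r−k_1)/(k_1 L₀))]
= [1/(1.58−0.346)] ln[(1.58/0.346)(1 − 0.521×1.234/(0.346×33.8))]
= (1/1.234) ln[4.566 × 0.9450] = 0.8104 × ln(4.315) = 0.8104 × 1.462 = 1.185 d.
D_c = (k_1/k_r) L₀ e^(−k_1 t_c) = (0.346/1.58) × 33.8 × e^(−0.346×1.185) = 0.2190 × 33.8 × 0.6637 = 4.912 mg/L.
x_c = v t_c = 1.15 m/s × 1.185 d × 86400 s/d = 117700 m ≈ 118 km.

t_c ≈ 1.18 d; D_c ≈ 4.91 mg/L; x_c ≈ 118 km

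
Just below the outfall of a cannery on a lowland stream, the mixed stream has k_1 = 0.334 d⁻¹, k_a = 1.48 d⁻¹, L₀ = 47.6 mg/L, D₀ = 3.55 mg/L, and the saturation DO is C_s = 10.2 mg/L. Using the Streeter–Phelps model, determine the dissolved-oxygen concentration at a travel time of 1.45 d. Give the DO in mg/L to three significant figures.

DO ≈ 2.86 mg/L

k_1 L₀/(k_a−k_1) = 0.334×47.6/(1.48−0.334) = 15.90/1.146 = 13.87 mg/L.
e^(−k_1 t) = e^(−0.334×1.450) = 0.6161; e^(−k_a t) = e^(−1.48×1.450) = 0.1170.
D = 13.87 × (0.6161 − 0.1170) + 3.55 × 0.1170 = 6.925 + 0.4152 = 7.340 mg/L.
DO = C_s − D = 10.2 − 7.340 = 2.860 mg/L.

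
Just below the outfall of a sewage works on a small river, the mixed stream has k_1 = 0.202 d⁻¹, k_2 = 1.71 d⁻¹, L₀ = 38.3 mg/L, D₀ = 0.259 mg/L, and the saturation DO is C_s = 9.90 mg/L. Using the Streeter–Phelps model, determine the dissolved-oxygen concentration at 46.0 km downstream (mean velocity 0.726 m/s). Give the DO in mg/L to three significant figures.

Travel time t = x/v = 46.0 km / (0.726 m/s) = 46000 m / 0.726 m/s = 63360 s = 0.7333 d.
k_1 L₀/(k_2−k_1) = 0.202×38.3/(1.71−0.202) = 7.737/1.508 = 5.130 mg/L.
e^(−k_1 t) = e^(−0.202×0.7333) = 0.8623; e^(−k_2 t) = e^(−1.71×0.7333) = 0.2854.
D = 5.130 × (0.8623 − 0.2854) + 0.259 × 0.2854 = 2.960 + 0.07391 = 3.034 mg/L.
DO = C_s − D = 9.90 − 3.034 = 6.866 mg/L.

DO ≈ 6.87 mg/L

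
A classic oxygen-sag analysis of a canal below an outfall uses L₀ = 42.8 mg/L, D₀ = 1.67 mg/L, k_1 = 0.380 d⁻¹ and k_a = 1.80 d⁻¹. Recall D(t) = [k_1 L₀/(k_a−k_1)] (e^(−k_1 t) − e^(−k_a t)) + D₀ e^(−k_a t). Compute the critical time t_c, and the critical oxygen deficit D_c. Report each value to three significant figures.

t_c = [1/(k_a−k_1)] ln[(k_a/k_1)(1 − D₀(k_a−k_1)/(k_1 L₀))]
= [1/(1.80−0.380)] ln[(1.80/0.380)(1 − 1.67×1.420/(0.380×42.8))]
= (1/1.420) ln[4.737 × 0.8542] = 0.7042 × ln(4.046) = 0.7042 × 1.398 = 0.9843 d.
L(t_c) = L₀ e^(−k_1 t_c) = 42.8 × 0.6879 = 29.44 mg/L, and at the critical point k_a D_c = k_1 L, so D_c = (0.380/1.80) × 29.44 = 6.216 mg/L.

t_c ≈ 0.984 d; D_c ≈ 6.22 mg/L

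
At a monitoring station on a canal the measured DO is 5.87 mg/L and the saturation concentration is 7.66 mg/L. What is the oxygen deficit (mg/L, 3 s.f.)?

D = C_s − C = 7.66 − 5.87 = 1.79 mg/L.

D ≈ 1.79 mg/L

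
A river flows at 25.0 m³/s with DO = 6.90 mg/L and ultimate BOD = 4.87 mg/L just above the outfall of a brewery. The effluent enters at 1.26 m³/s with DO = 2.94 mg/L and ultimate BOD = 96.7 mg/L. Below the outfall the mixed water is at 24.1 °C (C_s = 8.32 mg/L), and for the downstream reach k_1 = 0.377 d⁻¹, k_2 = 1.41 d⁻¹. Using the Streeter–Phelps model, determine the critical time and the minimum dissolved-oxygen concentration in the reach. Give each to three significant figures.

Mixed DO = (25.0×6.90 + 1.26×2.94)/(25.0+1.26) = 176.2/26.26 = 6.710 mg/L.
Mixed L₀ = (25.0×4.87 + 1.26×96.7)/(26.26) = 243.6/26.26 = 9.276 mg/L.
Initial deficit D₀ = C_s − DO₀ = 8.32 − 6.710 = 1.610 mg/L.
t_c = (1/1.033) ln[(1.41/0.377)(1 − 1.610×1.033/(0.377×9.276))] = 0.9681 × ln(1.961) = 0.6521 d.
D_c = (0.377/1.41) × 9.276 × e^(−0.377×0.6521) = 0.2674 × 9.276 × 0.7820 = 1.940 mg/L.
Minimum DO = 8.32 − 1.940 = 6.380 mg/L.

t_c ≈ 0.652 d; minimum DO ≈ 6.38 mg/L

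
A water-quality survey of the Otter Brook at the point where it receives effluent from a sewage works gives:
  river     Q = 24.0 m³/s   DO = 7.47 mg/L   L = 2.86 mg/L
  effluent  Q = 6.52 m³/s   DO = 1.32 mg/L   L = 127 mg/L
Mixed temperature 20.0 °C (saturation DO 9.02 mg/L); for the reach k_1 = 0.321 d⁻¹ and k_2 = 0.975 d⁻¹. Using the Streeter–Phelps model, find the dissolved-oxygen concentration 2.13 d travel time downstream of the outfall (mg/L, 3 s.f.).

Mixed DO = (24.0×7.47 + 6.52×1.32)/(24.0+6.52) = 187.9/30.52 = 6.156 mg/L.
Mixed L₀ = (24.0×2.86 + 6.52×127)/(30.52) = 896.7/30.52 = 29.38 mg/L.
Initial deficit D₀ = C_s − DO₀ = 9.02 − 6.156 = 2.864 mg/L.
D(2.13) = [0.321×29.38/(0.975−0.321)](e^(−0.321×2.13) − e^(−0.975×2.13)) + 2.864 e^(−0.975×2.13)
= 14.42 × (0.5047 − 0.1253) + 2.864 × 0.1253 = 5.830 mg/L.
DO = 9.02 − 5.830 = 3.190 mg/L.

DO ≈ 3.19 mg/L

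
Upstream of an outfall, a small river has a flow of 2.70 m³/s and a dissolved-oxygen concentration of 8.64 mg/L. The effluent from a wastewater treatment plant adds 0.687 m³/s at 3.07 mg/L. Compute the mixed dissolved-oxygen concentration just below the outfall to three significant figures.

Flow-weighted mixing: C = (Q_r C_r + Q_w C_w)/(Q_r + Q_w)
= (2.70×8.64 + 0.687×3.07)/(2.70 + 0.687) = 25.44/3.387 = 7.510 mg/L.

7.51 mg/L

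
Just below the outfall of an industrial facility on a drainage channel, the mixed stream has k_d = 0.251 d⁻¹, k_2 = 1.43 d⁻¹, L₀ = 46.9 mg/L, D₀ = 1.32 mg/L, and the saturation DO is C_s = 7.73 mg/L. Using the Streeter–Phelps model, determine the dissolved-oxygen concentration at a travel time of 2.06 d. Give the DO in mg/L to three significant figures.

k_d L₀/(k_2−k_d) = 0.251×46.9/(1.43−0.251) = 11.77/1.179 = 9.985 mg/L.
e^(−k_d t) = e^(−0.251×2.060) = 0.5963; e^(−k_2 t) = e^(−1.43×2.060) = 0.05256.
D = 9.985 × (0.5963 − 0.05256) + 1.32 × 0.05256 = 5.429 + 0.06938 = 5.498 mg/L.
DO = C_s − D = 7.73 − 5.498 = 2.232 mg/L.

DO ≈ 2.23 mg/L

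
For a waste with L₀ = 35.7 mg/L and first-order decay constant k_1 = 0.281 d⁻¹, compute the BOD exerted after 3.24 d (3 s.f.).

y ≈ 21.3 mg/L

y_t = L₀(1 − e^(−k_1 t)) = 35.7 × (1 − e^(−0.281×3.24))
= 35.7 × (1 − 0.4023) = 35.7 × 0.5977 = 21.34 mg/L.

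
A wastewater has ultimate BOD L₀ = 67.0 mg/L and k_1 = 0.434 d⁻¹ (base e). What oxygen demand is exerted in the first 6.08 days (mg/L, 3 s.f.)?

y ≈ 62.2 mg/L

y_t = L₀(1 − e^(−k_1 t)) = 67.0 × (1 − e^(−0.434×6.08))
= 67.0 × (1 − 0.07145) = 67.0 × 0.9285 = 62.21 mg/L.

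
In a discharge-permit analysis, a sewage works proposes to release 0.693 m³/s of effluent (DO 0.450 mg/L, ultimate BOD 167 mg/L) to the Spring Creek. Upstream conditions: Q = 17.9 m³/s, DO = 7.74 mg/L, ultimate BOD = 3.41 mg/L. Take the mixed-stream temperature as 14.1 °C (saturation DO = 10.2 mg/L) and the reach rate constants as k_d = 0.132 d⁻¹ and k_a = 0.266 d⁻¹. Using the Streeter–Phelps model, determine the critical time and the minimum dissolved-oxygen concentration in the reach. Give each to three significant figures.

Mixed DO = (17.9×7.74 + 0.693×0.450)/(17.9+0.693) = 138.9/18.59 = 7.468 mg/L.
Mixed L₀ = (17.9×3.41 + 0.693×167)/(18.59) = 176.8/18.59 = 9.507 mg/L.
Initial deficit D₀ = C_s − DO₀ = 10.2 − 7.468 = 2.732 mg/L.
t_c = (1/0.1340) ln[(0.266/0.132)(1 − 2.732×0.1340/(0.132×9.507))] = 7.463 × ln(1.427) = 2.655 d.
D_c = (0.132/0.266) × 9.507 × e^(−0.132×2.655) = 0.4962 × 9.507 × 0.7043 = 3.323 mg/L.
Minimum DO = 10.2 − 3.323 = 6.877 mg/L.

t_c ≈ 2.66 d; minimum DO ≈ 6.88 mg/L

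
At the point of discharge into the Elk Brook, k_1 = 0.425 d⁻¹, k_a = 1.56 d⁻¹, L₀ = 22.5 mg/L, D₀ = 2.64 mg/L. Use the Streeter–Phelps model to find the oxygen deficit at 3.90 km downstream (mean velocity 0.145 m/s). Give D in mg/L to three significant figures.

Travel time t = x/v = 3.90 km / (0.145 m/s) = 3900 m / 0.145 m/s = 26900 s = 0.3113 d.
k_1 L₀/(k_a−k_1) = 0.425×22.5/(1.56−0.425) = 9.562/1.135 = 8.425 mg/L.
e^(−k_1 t) = e^(−0.425×0.3113) = 0.8761; e^(−k_a t) = e^(−1.56×0.3113) = 0.6153.
D = 8.425 × (0.8761 − 0.6153) + 2.64 × 0.6153 = 2.197 + 1.624 = 3.821 mg/L.

D ≈ 3.82 mg/L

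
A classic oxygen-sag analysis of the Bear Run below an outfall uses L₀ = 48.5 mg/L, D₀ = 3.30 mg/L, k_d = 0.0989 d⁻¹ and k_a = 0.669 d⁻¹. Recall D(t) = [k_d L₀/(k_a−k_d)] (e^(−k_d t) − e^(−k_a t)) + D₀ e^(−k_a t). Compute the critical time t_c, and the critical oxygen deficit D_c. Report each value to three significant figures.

t_c ≈ 2.48 d; D_c ≈ 5.61 mg/L

With k_a/k_d = 6.764 and 1 − D₀(k_a−k_d)/(k_d L₀) = 0.6078,
t_c = ln(6.764 × 0.6078) / (0.669 − 0.0989) = ln(4.111) / 0.5701 = 1.414/0.5701 = 2.480 d.
L(t_c) = L₀ e^(−k_d t_c) = 48.5 × 0.7825 = 37.95 mg/L, and at the critical point k_a D_c = k_d L, so D_c = (0.0989/0.669) × 37.95 = 5.610 mg/L.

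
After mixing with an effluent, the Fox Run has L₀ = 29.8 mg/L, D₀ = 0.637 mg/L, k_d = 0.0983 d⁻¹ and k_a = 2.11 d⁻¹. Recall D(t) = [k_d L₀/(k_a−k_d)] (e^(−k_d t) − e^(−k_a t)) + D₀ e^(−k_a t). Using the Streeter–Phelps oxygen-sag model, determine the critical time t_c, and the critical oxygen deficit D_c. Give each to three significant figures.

t_c = [1/(k_a−k_d)] ln[(k_a/k_d)(1 − D₀(k_a−k_d)/(k_d L₀))]
= [1/(2.11−0.0983)] ln[(2.11/0.0983)(1 − 0.637×2.012/(0.0983×29.8))]
= (1/2.012) ln[21.46 × 0.5625] = 0.4971 × ln(12.07) = 0.4971 × 2.491 = 1.238 d.
D_c = (k_d/k_a) L₀ e^(−k_d t_c) = (0.0983/2.11) × 29.8 × e^(−0.0983×1.238) = 0.04659 × 29.8 × 0.8854 = 1.229 mg/L.

t_c ≈ 1.24 d; D_c ≈ 1.23 mg/L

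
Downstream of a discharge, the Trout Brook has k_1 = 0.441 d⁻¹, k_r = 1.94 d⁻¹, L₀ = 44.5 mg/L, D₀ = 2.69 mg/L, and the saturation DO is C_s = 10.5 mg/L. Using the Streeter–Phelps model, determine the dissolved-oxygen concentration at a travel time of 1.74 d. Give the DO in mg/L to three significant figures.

k_1 L₀/(k_r−k_1) = 0.441×44.5/(1.94−0.441) = 19.62/1.499 = 13.09 mg/L.
e^(−k_1 t) = e^(−0.441×1.740) = 0.4642; e^(−k_r t) = e^(−1.94×1.740) = 0.03420.
D = 13.09 × (0.4642 − 0.03420) + 2.69 × 0.03420 = 5.630 + 0.09199 = 5.722 mg/L.
DO = C_s − D = 10.5 − 5.722 = 4.778 mg/L.

DO ≈ 4.78 mg/L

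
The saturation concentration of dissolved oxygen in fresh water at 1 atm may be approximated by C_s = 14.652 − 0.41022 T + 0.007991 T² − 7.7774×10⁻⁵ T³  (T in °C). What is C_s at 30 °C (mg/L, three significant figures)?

C_s = 14.652 − 0.41022×30 + 0.007991×30² − 7.7774×10⁻⁵×30³ = 7.437 mg/L.

C_s ≈ 7.44 mg/L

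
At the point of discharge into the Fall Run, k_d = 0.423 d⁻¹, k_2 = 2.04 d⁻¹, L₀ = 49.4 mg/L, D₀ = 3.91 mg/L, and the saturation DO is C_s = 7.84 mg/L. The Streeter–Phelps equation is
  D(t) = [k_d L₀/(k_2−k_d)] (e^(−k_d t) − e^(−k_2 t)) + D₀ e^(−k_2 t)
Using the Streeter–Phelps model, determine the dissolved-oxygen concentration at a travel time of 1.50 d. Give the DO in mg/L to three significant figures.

DO ≈ 1.41 mg/L

k_d L₀/(k_2−k_d) = 0.423×49.4/(2.04−0.423) = 20.90/1.617 = 12.92 mg/L.
e^(−k_d t) = e^(−0.423×1.500) = 0.5302; e^(−k_2 t) = e^(−2.04×1.500) = 0.04689.
D = 12.92 × (0.5302 − 0.04689) + 3.91 × 0.04689 = 6.246 + 0.1833 = 6.429 mg/L.
DO = C_s − D = 7.84 − 6.429 = 1.411 mg/L.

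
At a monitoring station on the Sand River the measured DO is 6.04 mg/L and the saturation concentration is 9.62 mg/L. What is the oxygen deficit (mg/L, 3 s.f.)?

D = C_s − C = 9.62 − 6.04 = 3.58 mg/L.

D ≈ 3.58 mg/L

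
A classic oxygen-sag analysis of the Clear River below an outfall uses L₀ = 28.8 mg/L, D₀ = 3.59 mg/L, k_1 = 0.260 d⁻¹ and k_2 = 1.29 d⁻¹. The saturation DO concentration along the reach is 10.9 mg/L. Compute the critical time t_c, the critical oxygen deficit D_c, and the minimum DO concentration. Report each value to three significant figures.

t_c ≈ 0.894 d; D_c ≈ 4.60 mg/L; min DO ≈ 6.30 mg/L

t_c = [1/(k_2−k_1)] ln[(k_2/k_1)(1 − D₀(k_2−k_1)/(k_1 L₀))]
= [1/(1.29−0.260)] ln[(1.29/0.260)(1 − 3.59×1.030/(0.260×28.8))]
= (1/1.030) ln[4.962 × 0.5062] = 0.9709 × ln(2.511) = 0.9709 × 0.9209 = 0.8940 d.
L(t_c) = L₀ e^(−k_1 t_c) = 28.8 × 0.7926 = 22.83 mg/L, and at the critical point k_2 D_c = k_1 L, so D_c = (0.260/1.29) × 22.83 = 4.601 mg/L.
Minimum DO = C_s − D_c = 10.9 − 4.601 = 6.299 mg/L.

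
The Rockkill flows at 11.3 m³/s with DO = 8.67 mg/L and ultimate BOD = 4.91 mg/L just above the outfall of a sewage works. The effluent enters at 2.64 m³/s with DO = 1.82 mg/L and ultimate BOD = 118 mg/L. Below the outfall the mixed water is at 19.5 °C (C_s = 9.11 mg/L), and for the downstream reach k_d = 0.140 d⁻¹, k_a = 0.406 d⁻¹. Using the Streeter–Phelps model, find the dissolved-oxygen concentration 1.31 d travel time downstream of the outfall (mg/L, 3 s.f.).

Mixed DO = (11.3×8.67 + 2.64×1.82)/(11.3+2.64) = 102.8/13.94 = 7.373 mg/L.
Mixed L₀ = (11.3×4.91 + 2.64×118)/(13.94) = 367.0/13.94 = 26.33 mg/L.
Initial deficit D₀ = C_s − DO₀ = 9.11 − 7.373 = 1.737 mg/L.
D(1.31) = [0.140×26.33/(0.406−0.140)](e^(−0.140×1.31) − e^(−0.406×1.31)) + 1.737 e^(−0.406×1.31)
= 13.86 × (0.8324 − 0.5875) + 1.737 × 0.5875 = 4.414 mg/L.
DO = 9.11 − 4.414 = 4.696 mg/L.

DO ≈ 4.70 mg/L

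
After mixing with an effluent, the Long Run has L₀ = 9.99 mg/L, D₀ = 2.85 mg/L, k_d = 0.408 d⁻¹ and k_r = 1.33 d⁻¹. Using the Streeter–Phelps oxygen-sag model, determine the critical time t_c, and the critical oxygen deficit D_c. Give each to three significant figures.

t_c ≈ 0.159 d; D_c ≈ 2.87 mg/L

t_c = [1/(k_r−k_d)] ln[(k_r/k_d)(1 − D₀(k_r−k_d)/(k_d L₀))]
= [1/(1.33−0.408)] ln[(1.33/0.408)(1 − 2.85×0.9220/(0.408×9.99))]
= (1/0.9220) ln[3.260 × 0.3553] = 1.085 × ln(1.158) = 1.085 × 0.1469 = 0.1593 d.
L(t_c) = L₀ e^(−k_d t_c) = 9.99 × 0.9371 = 9.361 mg/L, and at the critical point k_r D_c = k_d L, so D_c = (0.408/1.33) × 9.361 = 2.872 mg/L.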